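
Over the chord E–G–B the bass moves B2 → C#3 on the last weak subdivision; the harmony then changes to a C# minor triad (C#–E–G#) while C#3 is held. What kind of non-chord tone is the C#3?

The harmony at that moment is E minor triad (E, G, B); C#3 is not a chord tone.
It is approached by step up from B2 and then sustained as the same pitch into the next harmony.
Arriving early and becoming a chord tone when the harmony changes — an anticipation.

C#3 is an anticipation.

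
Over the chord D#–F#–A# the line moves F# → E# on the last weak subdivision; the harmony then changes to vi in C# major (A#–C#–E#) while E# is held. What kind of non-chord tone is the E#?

The harmony at that moment is D# minor triad (D#, F#, A#); E# is not a chord tone.
It is approached by step down from F# and then sustained as the same pitch into the next harmony.
Arriving early and becoming a chord tone when the harmony changes — an anticipation.

E# is an anticipation.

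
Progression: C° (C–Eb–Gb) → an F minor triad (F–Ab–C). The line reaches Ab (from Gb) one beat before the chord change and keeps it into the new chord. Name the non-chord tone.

Ab is an anticipation.

The harmony at that moment is C diminished triad (C, Eb, Gb); Ab is not a chord tone.
It is approached by step up from Gb and then sustained as the same pitch into the next harmony.
Arriving early and becoming a chord tone when the harmony changes — an anticipation.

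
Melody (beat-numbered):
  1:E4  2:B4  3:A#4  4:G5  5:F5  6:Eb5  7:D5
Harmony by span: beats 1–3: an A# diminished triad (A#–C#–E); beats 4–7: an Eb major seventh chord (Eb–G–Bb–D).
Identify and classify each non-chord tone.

B4 (beat 2) — appoggiatura; F5 (beat 5) — passing tone.

The harmony at that moment is A# diminished triad (A#, C#, E); B4 is not a chord tone.
It is approached by leap up from E4 and left by step down to A#4.
Leap in, step out — an appoggiatura.
The harmony at that moment is Eb major seventh chord (Eb, G, Bb, D); F5 is not a chord tone.
It is approached by step down from G5 and left by step down to Eb5.
Step in, step out in the same direction — a passing tone.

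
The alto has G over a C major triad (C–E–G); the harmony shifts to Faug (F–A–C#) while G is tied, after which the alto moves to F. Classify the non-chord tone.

G is a suspension.

The harmony at that moment is F augmented triad (F, A, C#); G is not a chord tone.
It is held over (the same pitch as the preceding G) and left by step down to F.
Held over from the previous chord and resolving down by step — a suspension.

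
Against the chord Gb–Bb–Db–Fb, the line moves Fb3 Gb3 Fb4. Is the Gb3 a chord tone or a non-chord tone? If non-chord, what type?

Gb dominant seventh chord contains Gb, Bb, Db, Fb; Gb is the root, so it is a chord tone.

Chord tone (the root of Gb dominant seventh chord).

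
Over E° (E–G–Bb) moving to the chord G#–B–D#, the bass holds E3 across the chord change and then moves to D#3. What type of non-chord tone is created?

The harmony at that moment is G# minor triad (G#, B, D#); E3 is not a chord tone.
It is held over (the same pitch as the preceding E3) and left by step down to D#3.
Held over from the previous chord and resolving down by step — a suspension.

E3 is a suspension.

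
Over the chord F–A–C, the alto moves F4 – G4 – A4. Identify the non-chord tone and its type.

The harmony at that moment is F major triad (F, A, C); G4 is not a chord tone.
It is approached by step up from F4 and left by step up to A4.
Step in, step out in the same direction — a passing tone.

G4 is a passing tone.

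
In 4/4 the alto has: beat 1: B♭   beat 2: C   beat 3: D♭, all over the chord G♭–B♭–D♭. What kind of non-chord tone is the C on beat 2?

Passing tone.

The harmony at that moment is G♭ major triad (G♭, B♭, D♭); C is not a chord tone.
It is approached by step up from B♭ and left by step up to D♭.
Step in, step out in the same direction — a passing tone.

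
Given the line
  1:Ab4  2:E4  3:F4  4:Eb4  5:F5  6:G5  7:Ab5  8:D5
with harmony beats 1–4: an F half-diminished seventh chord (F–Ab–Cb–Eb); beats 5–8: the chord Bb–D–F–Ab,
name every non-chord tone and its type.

The harmony at that moment is F half-diminished seventh chord (F, Ab, Cb, Eb); E4 is not a chord tone.
It is approached by leap down from Ab4 and left by step up to F4.
Leap in, step out — an appoggiatura.
The harmony at that moment is Bb dominant seventh chord (Bb, D, F, Ab); G5 is not a chord tone.
It is approached by step up from F5 and left by step up to Ab5.
Step in, step out in the same direction — a passing tone.

E4 (beat 2) — appoggiatura; G5 (beat 6) — passing tone.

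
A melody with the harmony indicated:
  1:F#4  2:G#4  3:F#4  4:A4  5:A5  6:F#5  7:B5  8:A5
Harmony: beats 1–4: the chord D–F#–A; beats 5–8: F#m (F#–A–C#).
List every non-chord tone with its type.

The harmony at that moment is D major triad (D, F#, A); G#4 is not a chord tone.
It is approached by step up from F#4 and left by step down to F#4.
Step away and step back to the same note — a neighbor tone (upper neighbor).
The harmony at that moment is F# minor triad (F#, A, C#); B5 is not a chord tone.
It is approached by leap up from F#5 and left by step down to A5.
Leap in, step out — an appoggiatura.

G#4 (beat 2) — neighbor tone; B5 (beat 7) — appoggiatura.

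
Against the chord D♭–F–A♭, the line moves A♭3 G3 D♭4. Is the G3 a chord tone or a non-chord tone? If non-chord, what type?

Non-chord tone — an escape tone.

The harmony at that moment is D♭ major triad (D♭, F, A♭); G3 is not a chord tone.
It is approached by step down from A♭3 and left by leap up to D♭4.
Step in, leap out — an escape tone.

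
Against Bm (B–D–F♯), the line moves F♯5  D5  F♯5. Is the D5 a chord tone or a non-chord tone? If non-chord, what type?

B minor triad contains B, D, F♯; D is the third, so it is a chord tone.

Chord tone (the third of B minor triad).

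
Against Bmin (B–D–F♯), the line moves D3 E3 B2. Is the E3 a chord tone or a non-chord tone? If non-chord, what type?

Non-chord tone — an escape tone.

The harmony at that moment is B minor triad (B, D, F♯); E3 is not a chord tone.
It is approached by step up from D3 and left by leap down to B2.
Step in, leap out — an escape tone.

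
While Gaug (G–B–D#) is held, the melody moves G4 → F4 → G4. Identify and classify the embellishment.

F4 is a neighbor tone.

The harmony at that moment is G augmented triad (G, B, D#); F4 is not a chord tone.
It is approached by step down from G4 and left by step up to G4.
Step away and step back to the same note — a neighbor tone (lower neighbor).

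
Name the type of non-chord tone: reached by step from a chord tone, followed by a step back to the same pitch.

Neighbor tone.

Approach: by step. Departure: by step in the opposite direction, back to the starting pitch.
Stepwise on both sides but reversing to return to the same chord tone — a neighbor tone. (Had it continued onward in the same direction it would be a passing tone instead.)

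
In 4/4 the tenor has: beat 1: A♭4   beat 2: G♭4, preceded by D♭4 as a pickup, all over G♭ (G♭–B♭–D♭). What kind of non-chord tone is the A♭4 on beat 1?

Appoggiatura.

The harmony at that moment is G♭ major triad (G♭, B♭, D♭); A♭4 is not a chord tone.
It is approached by leap up from D♭4 and left by step down to G♭4.
Leap in, step out, metrically accented — an appoggiatura.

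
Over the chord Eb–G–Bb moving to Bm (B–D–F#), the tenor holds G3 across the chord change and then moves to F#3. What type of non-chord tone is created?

The harmony at that moment is B minor triad (B, D, F#); G3 is not a chord tone.
It is held over (the same pitch as the preceding G3) and left by step down to F#3.
Held over from the previous chord and resolving down by step — a suspension.

G3 is a suspension.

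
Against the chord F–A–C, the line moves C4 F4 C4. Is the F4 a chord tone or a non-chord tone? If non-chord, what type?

F major triad contains F, A, C; F is the root, so it is a chord tone.

Chord tone (the root of F major triad).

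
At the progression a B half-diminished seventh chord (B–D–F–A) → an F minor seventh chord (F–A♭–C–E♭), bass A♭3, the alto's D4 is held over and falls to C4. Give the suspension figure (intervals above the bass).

At the second chord the bass is A♭3. The suspended D4 lies a fourth above the bass; after resolving down by step to C4, the interval above the bass becomes a third.
Suspension figures are named by those two intervals: 4–3.

4–3 suspension.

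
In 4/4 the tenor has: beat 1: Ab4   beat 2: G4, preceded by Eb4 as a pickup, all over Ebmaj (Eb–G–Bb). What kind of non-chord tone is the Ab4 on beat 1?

Appoggiatura.

The harmony at that moment is Eb major triad (Eb, G, Bb); Ab4 is not a chord tone.
It is approached by leap up from Eb4 and left by step down to G4.
Leap in, step out, metrically accented — an appoggiatura.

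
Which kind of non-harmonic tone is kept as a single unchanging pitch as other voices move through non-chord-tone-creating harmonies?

Pedal tone.

Approach: none. Departure: none — a single pitch is sustained while the chords change around it, passing through harmonies that do not contain it.
No melodic motion at all; the dissonance is created entirely by the moving harmonies against the stationary note — a pedal tone (pedal point).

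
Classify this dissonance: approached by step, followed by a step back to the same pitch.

Neighbor tone.

Approach: by step. Departure: by step in the opposite direction, back to the starting pitch.
Stepwise on both sides but reversing to return to the same chord tone — a neighbor tone. (Had it continued onward in the same direction it would be a passing tone instead.)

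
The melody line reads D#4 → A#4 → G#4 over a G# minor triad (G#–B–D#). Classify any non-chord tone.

The harmony at that moment is G# minor triad (G#, B, D#); A#4 is not a chord tone.
It is approached by leap up from D#4 and left by step down to G#4.
Leap in, step out — an appoggiatura.

A#4 is an appoggiatura.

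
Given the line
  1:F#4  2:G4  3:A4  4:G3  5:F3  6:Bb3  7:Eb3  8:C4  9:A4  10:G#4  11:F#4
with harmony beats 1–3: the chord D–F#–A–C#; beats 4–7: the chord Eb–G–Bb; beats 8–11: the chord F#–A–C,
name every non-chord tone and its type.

G4 (beat 2) — passing tone; F3 (beat 5) — escape tone; G#4 (beat 10) — passing tone.

The harmony at that moment is D major seventh chord (D, F#, A, C#); G4 is not a chord tone.
It is approached by step up from F#4 and left by step up to A4.
Step in, step out in the same direction — a passing tone.
The harmony at that moment is Eb major triad (Eb, G, Bb); F3 is not a chord tone.
It is approached by step down from G3 and left by leap up to Bb3.
Step in, leap out — an escape tone.
The harmony at that moment is F# diminished triad (F#, A, C); G#4 is not a chord tone.
It is approached by step down from A4 and left by step down to F#4.
Step in, step out in the same direction — a passing tone.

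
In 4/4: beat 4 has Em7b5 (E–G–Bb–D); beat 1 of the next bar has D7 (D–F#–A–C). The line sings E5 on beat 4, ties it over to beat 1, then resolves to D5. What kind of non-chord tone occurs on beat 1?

The harmony at that moment is D dominant seventh chord (D, F#, A, C); E5 is not a chord tone.
It is held over (the same pitch as the preceding E5) and left by step down to D5.
Held over from the previous chord and resolving down by step — a suspension.

Suspension.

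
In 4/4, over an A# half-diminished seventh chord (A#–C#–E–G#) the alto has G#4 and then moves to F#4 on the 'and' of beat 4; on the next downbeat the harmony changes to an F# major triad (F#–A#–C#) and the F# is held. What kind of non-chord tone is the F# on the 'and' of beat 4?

Anticipation.

The harmony at that moment is A# half-diminished seventh chord (A#, C#, E, G#); F#4 is not a chord tone.
It is approached by step down from G#4 and then sustained as the same pitch into the next harmony.
Arriving early and becoming a chord tone when the harmony changes — an anticipation.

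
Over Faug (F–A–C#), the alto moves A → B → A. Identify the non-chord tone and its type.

B is a neighbor tone.

The harmony at that moment is F augmented triad (F, A, C#); B is not a chord tone.
It is approached by step up from A and left by step down to A.
Step away and step back to the same note — a neighbor tone (upper neighbor).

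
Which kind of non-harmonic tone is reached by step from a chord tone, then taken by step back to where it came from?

Neighbor tone.

Approach: by step. Departure: by step in the opposite direction, back to the starting pitch.
Stepwise on both sides but reversing to return to the same chord tone — a neighbor tone. (Had it continued onward in the same direction it would be a passing tone instead.)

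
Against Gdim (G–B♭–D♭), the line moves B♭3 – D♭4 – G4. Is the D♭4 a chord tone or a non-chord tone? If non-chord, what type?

Chord tone (the fifth of G diminished triad).

G diminished triad contains G, B♭, D♭; D♭ is the fifth, so it is a chord tone.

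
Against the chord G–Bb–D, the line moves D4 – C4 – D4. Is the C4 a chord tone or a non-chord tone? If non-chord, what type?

Non-chord tone — a neighbor tone.

The harmony at that moment is G minor triad (G, Bb, D); C4 is not a chord tone.
It is approached by step down from D4 and left by step up to D4.
Step away and step back to the same note — a neighbor tone (lower neighbor).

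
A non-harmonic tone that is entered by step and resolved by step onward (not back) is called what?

Approach: by step. Departure: by step, continuing in the same direction.
Stepwise on both sides with no change of direction means the note fills in the space between two different chord tones — a passing tone. (Had it turned back to its starting note it would be a neighbor tone instead.)

Passing tone.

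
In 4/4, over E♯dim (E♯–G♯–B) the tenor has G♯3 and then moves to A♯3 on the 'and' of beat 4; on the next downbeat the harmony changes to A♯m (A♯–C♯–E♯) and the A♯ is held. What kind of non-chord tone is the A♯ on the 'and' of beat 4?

Anticipation.

The harmony at that moment is E♯ diminished triad (E♯, G♯, B); A♯3 is not a chord tone.
It is approached by step up from G♯3 and then sustained as the same pitch into the next harmony.
Arriving early and becoming a chord tone when the harmony changes — an anticipation.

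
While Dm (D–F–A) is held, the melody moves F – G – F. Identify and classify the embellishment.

G is a neighbor tone.

The harmony at that moment is D minor triad (D, F, A); G is not a chord tone.
It is approached by step up from F and left by step down to F.
Step away and step back to the same note — a neighbor tone (upper neighbor).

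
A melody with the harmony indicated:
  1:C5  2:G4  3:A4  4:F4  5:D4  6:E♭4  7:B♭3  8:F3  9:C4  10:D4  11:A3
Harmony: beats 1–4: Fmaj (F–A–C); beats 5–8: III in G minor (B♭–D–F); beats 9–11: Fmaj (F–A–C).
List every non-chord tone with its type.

G4 (beat 2) — appoggiatura; E♭4 (beat 6) — escape tone; D4 (beat 10) — escape tone.

The harmony at that moment is F major triad (F, A, C); G4 is not a chord tone.
It is approached by leap down from C5 and left by step up to A4.
Leap in, step out — an appoggiatura.
The harmony at that moment is B♭ major triad (B♭, D, F); E♭4 is not a chord tone.
It is approached by step up from D4 and left by leap down to B♭3.
Step in, leap out — an escape tone.
The harmony at that moment is F major triad (F, A, C); D4 is not a chord tone.
It is approached by step up from C4 and left by leap down to A3.
Step in, leap out — an escape tone.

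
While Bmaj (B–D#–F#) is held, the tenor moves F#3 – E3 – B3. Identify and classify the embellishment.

The harmony at that moment is B major triad (B, D#, F#); E3 is not a chord tone.
It is approached by step down from F#3 and left by leap up to B3.
Step in, leap out — an escape tone.

E3 is an escape tone.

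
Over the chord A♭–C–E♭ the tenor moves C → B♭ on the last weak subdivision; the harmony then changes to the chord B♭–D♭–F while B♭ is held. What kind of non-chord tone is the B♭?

The harmony at that moment is A♭ major triad (A♭, C, E♭); B♭ is not a chord tone.
It is approached by step down from C and then sustained as the same pitch into the next harmony.
Arriving early and becoming a chord tone when the harmony changes — an anticipation.

B♭ is an anticipation.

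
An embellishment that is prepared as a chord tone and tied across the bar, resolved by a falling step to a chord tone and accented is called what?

Approach: by preparation — the pitch is first a chord tone, then held (tied or repeated) while the harmony changes under it. Departure: down by step. Metric position: strong.
A prepared dissonance that resolves downward by step — a suspension. (The same figure resolving upward would be a retardation.)

Suspension.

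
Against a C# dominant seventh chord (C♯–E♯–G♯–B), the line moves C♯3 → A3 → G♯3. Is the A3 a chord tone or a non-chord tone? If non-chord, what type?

Non-chord tone — an appoggiatura.

The harmony at that moment is C♯ dominant seventh chord (C♯, E♯, G♯, B); A3 is not a chord tone.
It is approached by leap up from C♯3 and left by step down to G♯3.
Leap in, step out — an appoggiatura.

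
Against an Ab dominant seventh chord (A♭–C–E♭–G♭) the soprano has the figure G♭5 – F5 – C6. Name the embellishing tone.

The harmony at that moment is A♭ dominant seventh chord (A♭, C, E♭, G♭); F5 is not a chord tone.
It is approached by step down from G♭5 and left by leap up to C6.
Step in, leap out — an escape tone.

F5 is an escape tone.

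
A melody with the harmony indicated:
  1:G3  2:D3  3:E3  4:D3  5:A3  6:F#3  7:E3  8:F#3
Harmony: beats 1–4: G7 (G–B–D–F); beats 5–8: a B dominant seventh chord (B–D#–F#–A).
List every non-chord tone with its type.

E3 (beat 3) — neighbor tone; E3 (beat 7) — neighbor tone.

The harmony at that moment is G dominant seventh chord (G, B, D, F); E3 is not a chord tone.
It is approached by step up from D3 and left by step down to D3.
Step away and step back to the same note — a neighbor tone (upper neighbor).
The harmony at that moment is B dominant seventh chord (B, D#, F#, A); E3 is not a chord tone.
It is approached by step down from F#3 and left by step up to F#3.
Step away and step back to the same note — a neighbor tone (lower neighbor).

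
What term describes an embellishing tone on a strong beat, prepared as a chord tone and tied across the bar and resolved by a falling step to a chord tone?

Approach: by preparation — the pitch is first a chord tone, then held (tied or repeated) while the harmony changes under it. Departure: down by step. Metric position: strong.
A prepared dissonance that resolves downward by step — a suspension. (The same figure resolving upward would be a retardation.)

Suspension.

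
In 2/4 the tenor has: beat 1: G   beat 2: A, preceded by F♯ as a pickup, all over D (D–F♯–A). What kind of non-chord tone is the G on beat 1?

Passing tone.

The harmony at that moment is D major triad (D, F♯, A); G is not a chord tone.
It is approached by step up from F♯ and left by step up to A.
Step in, step out in the same direction — a passing tone.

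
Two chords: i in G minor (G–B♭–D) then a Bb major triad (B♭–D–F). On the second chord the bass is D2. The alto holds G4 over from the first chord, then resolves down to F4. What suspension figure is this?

4–3 suspension.

At the second chord the bass is D2. The suspended G4 lies a fourth above the bass; after resolving down by step to F4, the interval above the bass becomes a third.
Suspension figures are named by those two intervals: 4–3.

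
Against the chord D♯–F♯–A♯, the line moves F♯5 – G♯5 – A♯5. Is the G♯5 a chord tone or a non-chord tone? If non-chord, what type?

Non-chord tone — a passing tone.

The harmony at that moment is D♯ minor triad (D♯, F♯, A♯); G♯5 is not a chord tone.
It is approached by step up from F♯5 and left by step up to A♯5.
Step in, step out in the same direction — a passing tone.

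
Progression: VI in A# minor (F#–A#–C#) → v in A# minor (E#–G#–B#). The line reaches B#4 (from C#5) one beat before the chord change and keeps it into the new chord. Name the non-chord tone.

The harmony at that moment is F# major triad (F#, A#, C#); B#4 is not a chord tone.
It is approached by step down from C#5 and then sustained as the same pitch into the next harmony.
Arriving early and becoming a chord tone when the harmony changes — an anticipation.

B#4 is an anticipation.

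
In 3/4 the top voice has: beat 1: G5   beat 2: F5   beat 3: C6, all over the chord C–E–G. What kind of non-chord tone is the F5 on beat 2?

The harmony at that moment is C major triad (C, E, G); F5 is not a chord tone.
It is approached by step down from G5 and left by leap up to C6.
Step in, leap out, on a weak beat — an escape tone.

Escape tone.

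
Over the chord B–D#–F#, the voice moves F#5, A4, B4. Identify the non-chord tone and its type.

The harmony at that moment is B major triad (B, D#, F#); A4 is not a chord tone.
It is approached by leap down from F#5 and left by step up to B4.
Leap in, step out — an appoggiatura.

A4 is an appoggiatura.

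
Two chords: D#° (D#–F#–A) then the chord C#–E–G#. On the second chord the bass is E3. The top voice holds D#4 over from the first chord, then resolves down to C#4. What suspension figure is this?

7–6 suspension.

At the second chord the bass is E3. The suspended D#4 lies a seventh above the bass; after resolving down by step to C#4, the interval above the bass becomes a sixth.
Suspension figures are named by those two intervals: 7–6.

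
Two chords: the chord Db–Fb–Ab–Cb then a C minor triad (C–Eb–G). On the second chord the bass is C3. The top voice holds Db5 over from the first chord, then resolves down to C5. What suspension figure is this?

At the second chord the bass is C3. The suspended Db5 lies a ninth above the bass; after resolving down by step to C5, the interval above the bass becomes an octave.
Suspension figures are named by those two intervals: 9–8.

9–8 suspension.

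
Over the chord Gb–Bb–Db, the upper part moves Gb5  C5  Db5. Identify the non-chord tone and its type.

C5 is an appoggiatura.

The harmony at that moment is Gb major triad (Gb, Bb, Db); C5 is not a chord tone.
It is approached by leap down from Gb5 and left by step up to Db5.
Leap in, step out — an appoggiatura.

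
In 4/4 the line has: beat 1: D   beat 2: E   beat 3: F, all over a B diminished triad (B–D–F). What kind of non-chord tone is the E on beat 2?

Passing tone.

The harmony at that moment is B diminished triad (B, D, F); E is not a chord tone.
It is approached by step up from D and left by step up to F.
Step in, step out in the same direction — a passing tone.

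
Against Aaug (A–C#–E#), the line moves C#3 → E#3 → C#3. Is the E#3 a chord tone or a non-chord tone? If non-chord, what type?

Chord tone (the fifth of A augmented triad).

A augmented triad contains A, C#, E#; E# is the fifth, so it is a chord tone.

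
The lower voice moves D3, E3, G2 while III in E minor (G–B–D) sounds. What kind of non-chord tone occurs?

The harmony at that moment is G major triad (G, B, D); E3 is not a chord tone.
It is approached by step up from D3 and left by leap down to G2.
Step in, leap out — an escape tone.

E3 is an escape tone.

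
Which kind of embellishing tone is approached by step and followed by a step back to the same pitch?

Approach: by step. Departure: by step in the opposite direction, back to the starting pitch.
Stepwise on both sides but reversing to return to the same chord tone — a neighbor tone. (Had it continued onward in the same direction it would be a passing tone instead.)

Neighbor tone.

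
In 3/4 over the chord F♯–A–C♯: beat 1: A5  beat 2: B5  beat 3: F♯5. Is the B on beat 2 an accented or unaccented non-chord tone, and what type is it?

The harmony at that moment is F♯ minor triad (F♯, A, C♯); B5 is not a chord tone.
It is approached by step up from A5 and left by leap down to F♯5.
Step in, leap out — an escape tone.
It falls on a weak beat, so it is unaccented.

Unaccented escape tone.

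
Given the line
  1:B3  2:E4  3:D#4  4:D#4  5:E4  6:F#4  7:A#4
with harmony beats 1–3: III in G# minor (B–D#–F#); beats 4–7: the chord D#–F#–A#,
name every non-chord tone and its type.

The harmony at that moment is B major triad (B, D#, F#); E4 is not a chord tone.
It is approached by leap up from B3 and left by step down to D#4.
Leap in, step out — an appoggiatura.
The harmony at that moment is D# minor triad (D#, F#, A#); E4 is not a chord tone.
It is approached by step up from D#4 and left by step up to F#4.
Step in, step out in the same direction — a passing tone.

E4 (beat 2) — appoggiatura; E4 (beat 5) — passing tone.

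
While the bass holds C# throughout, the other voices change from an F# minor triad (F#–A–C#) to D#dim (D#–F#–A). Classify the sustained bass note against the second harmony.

Pedal tone (pedal point).

The harmony at that moment is D# diminished triad (D#, F#, A); C# is not a chord tone.
It is held over (the same pitch as the preceding C#) and then sustained as the same pitch into the next harmony.
Sustained through a change of harmony — a pedal tone.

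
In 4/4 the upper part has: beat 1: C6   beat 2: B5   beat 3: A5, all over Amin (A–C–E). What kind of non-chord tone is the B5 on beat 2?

Passing tone.

The harmony at that moment is A minor triad (A, C, E); B5 is not a chord tone.
It is approached by step down from C6 and left by step down to A5.
Step in, step out in the same direction — a passing tone.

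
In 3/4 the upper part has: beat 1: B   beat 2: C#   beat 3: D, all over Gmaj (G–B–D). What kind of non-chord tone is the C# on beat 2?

Passing tone.

The harmony at that moment is G major triad (G, B, D); C# is not a chord tone.
It is approached by step up from B and left by step up to D.
Step in, step out in the same direction — a passing tone.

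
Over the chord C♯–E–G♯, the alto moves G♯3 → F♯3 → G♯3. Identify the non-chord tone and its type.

The harmony at that moment is C♯ minor triad (C♯, E, G♯); F♯3 is not a chord tone.
It is approached by step down from G♯3 and left by step up to G♯3.
Step away and step back to the same note — a neighbor tone (lower neighbor).

F♯3 is a neighbor tone.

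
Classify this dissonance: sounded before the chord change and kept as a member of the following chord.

Approach: ahead of the chord change (typically by step), so it is dissonant against the current harmony. Departure: none — the same pitch is restated or held and is a chord tone of the new harmony.
Dissonant first, consonant once the harmony catches up: the note simply arrives early — an anticipation. (The reverse timing, consonant first and dissonant after the change, would be a suspension or retardation.)

Anticipation.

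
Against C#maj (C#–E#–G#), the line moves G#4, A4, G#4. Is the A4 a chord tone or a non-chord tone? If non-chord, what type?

The harmony at that moment is C# major triad (C#, E#, G#); A4 is not a chord tone.
It is approached by step up from G#4 and left by step down to G#4.
Step away and step back to the same note — a neighbor tone (upper neighbor).

Non-chord tone — a neighbor tone.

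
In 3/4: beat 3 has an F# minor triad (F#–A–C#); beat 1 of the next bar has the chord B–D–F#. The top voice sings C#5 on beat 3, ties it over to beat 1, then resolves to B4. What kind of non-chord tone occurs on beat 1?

Suspension.

The harmony at that moment is B minor triad (B, D, F#); C#5 is not a chord tone.
It is held over (the same pitch as the preceding C#5) and left by step down to B4.
Held over from the previous chord and resolving down by step — a suspension.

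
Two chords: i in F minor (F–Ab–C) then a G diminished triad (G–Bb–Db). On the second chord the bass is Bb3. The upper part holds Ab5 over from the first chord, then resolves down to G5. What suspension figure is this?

At the second chord the bass is Bb3. The suspended Ab5 lies a seventh above the bass; after resolving down by step to G5, the interval above the bass becomes a sixth.
Suspension figures are named by those two intervals: 7–6.

7–6 suspension.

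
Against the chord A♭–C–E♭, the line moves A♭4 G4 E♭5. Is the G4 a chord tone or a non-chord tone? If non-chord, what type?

The harmony at that moment is A♭ major triad (A♭, C, E♭); G4 is not a chord tone.
It is approached by step down from A♭4 and left by leap up to E♭5.
Step in, leap out — an escape tone.

Non-chord tone — an escape tone.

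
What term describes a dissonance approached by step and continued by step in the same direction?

Approach: by step. Departure: by step, continuing in the same direction.
Stepwise on both sides with no change of direction means the note fills in the space between two different chord tones — a passing tone. (Had it turned back to its starting note it would be a neighbor tone instead.)

Passing tone.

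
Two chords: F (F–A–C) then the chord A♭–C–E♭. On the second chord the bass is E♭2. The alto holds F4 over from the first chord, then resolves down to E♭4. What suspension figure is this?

9–8 suspension.

At the second chord the bass is E♭2. The suspended F4 lies a ninth above the bass; after resolving down by step to E♭4, the interval above the bass becomes an octave.
Suspension figures are named by those two intervals: 9–8.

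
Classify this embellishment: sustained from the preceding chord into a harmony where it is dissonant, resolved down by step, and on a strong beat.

Approach: by preparation — the pitch is first a chord tone, then held (tied or repeated) while the harmony changes under it. Departure: down by step. Metric position: strong.
A prepared dissonance that resolves downward by step — a suspension. (The same figure resolving upward would be a retardation.)

Suspension.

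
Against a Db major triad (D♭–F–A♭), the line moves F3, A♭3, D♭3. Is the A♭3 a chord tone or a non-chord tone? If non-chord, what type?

Db major triad contains D♭, F, A♭; A♭ is the fifth, so it is a chord tone.

Chord tone (the fifth of Db major triad).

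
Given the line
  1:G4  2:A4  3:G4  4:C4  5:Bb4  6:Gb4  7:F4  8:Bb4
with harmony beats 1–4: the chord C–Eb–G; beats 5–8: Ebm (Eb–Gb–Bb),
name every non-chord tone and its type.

A4 (beat 2) — neighbor tone; F4 (beat 7) — escape tone.

The harmony at that moment is C minor triad (C, Eb, G); A4 is not a chord tone.
It is approached by step up from G4 and left by step down to G4.
Step away and step back to the same note — a neighbor tone (upper neighbor).
The harmony at that moment is Eb minor triad (Eb, Gb, Bb); F4 is not a chord tone.
It is approached by step down from Gb4 and left by leap up to Bb4.
Step in, leap out — an escape tone.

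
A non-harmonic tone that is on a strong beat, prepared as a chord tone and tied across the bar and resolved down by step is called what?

Suspension.

Approach: by preparation — the pitch is first a chord tone, then held (tied or repeated) while the harmony changes under it. Departure: down by step. Metric position: strong.
A prepared dissonance that resolves downward by step — a suspension. (The same figure resolving upward would be a retardation.)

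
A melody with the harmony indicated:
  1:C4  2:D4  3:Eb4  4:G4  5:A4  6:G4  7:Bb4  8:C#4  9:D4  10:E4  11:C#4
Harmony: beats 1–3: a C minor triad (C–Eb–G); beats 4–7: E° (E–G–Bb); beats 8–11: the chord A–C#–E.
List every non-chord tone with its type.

D4 (beat 2) — passing tone; A4 (beat 5) — neighbor tone; D4 (beat 9) — passing tone.

The harmony at that moment is C minor triad (C, Eb, G); D4 is not a chord tone.
It is approached by step up from C4 and left by step up to Eb4.
Step in, step out in the same direction — a passing tone.
The harmony at that moment is E diminished triad (E, G, Bb); A4 is not a chord tone.
It is approached by step up from G4 and left by step down to G4.
Step away and step back to the same note — a neighbor tone (upper neighbor).
The harmony at that moment is A major triad (A, C#, E); D4 is not a chord tone.
It is approached by step up from C#4 and left by step up to E4.
Step in, step out in the same direction — a passing tone.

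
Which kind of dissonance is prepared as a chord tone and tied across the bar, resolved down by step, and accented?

Suspension.

Approach: by preparation — the pitch is first a chord tone, then held (tied or repeated) while the harmony changes under it. Departure: down by step. Metric position: strong.
A prepared dissonance that resolves downward by step — a suspension. (The same figure resolving upward would be a retardation.)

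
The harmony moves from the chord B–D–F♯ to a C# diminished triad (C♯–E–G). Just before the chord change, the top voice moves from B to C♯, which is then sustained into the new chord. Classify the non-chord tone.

C♯ is an anticipation.

The harmony at that moment is B minor triad (B, D, F♯); C♯ is not a chord tone.
It is approached by step up from B and then sustained as the same pitch into the next harmony.
Arriving early and becoming a chord tone when the harmony changes — an anticipation.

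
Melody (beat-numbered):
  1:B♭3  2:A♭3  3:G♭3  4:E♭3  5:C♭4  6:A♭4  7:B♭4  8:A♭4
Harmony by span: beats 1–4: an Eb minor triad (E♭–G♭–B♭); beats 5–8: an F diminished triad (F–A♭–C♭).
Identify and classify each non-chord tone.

A♭3 (beat 2) — passing tone; B♭4 (beat 7) — neighbor tone.

The harmony at that moment is E♭ minor triad (E♭, G♭, B♭); A♭3 is not a chord tone.
It is approached by step down from B♭3 and left by step down to G♭3.
Step in, step out in the same direction — a passing tone.
The harmony at that moment is F diminished triad (F, A♭, C♭); B♭4 is not a chord tone.
It is approached by step up from A♭4 and left by step down to A♭4.
Step away and step back to the same note — a neighbor tone (upper neighbor).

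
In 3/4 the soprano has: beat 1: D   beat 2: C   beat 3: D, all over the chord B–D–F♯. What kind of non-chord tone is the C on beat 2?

The harmony at that moment is B minor triad (B, D, F♯); C is not a chord tone.
It is approached by step down from D and left by step up to D.
Step away and step back to the same note — a neighbor tone (lower neighbor).

Lower neighbor tone.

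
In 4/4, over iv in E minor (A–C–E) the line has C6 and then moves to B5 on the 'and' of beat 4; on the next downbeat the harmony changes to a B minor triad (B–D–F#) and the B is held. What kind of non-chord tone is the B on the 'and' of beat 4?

Anticipation.

The harmony at that moment is A minor triad (A, C, E); B5 is not a chord tone.
It is approached by step down from C6 and then sustained as the same pitch into the next harmony.
Arriving early and becoming a chord tone when the harmony changes — an anticipation.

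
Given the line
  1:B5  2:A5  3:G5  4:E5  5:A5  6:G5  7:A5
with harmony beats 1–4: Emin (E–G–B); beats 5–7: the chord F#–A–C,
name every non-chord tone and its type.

The harmony at that moment is E minor triad (E, G, B); A5 is not a chord tone.
It is approached by step down from B5 and left by step down to G5.
Step in, step out in the same direction — a passing tone.
The harmony at that moment is F# diminished triad (F#, A, C); G5 is not a chord tone.
It is approached by step down from A5 and left by step up to A5.
Step away and step back to the same note — a neighbor tone (lower neighbor).

A5 (beat 2) — passing tone; G5 (beat 6) — neighbor tone.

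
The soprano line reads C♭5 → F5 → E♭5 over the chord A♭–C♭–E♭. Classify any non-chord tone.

F5 is an appoggiatura.

The harmony at that moment is A♭ minor triad (A♭, C♭, E♭); F5 is not a chord tone.
It is approached by leap up from C♭5 and left by step down to E♭5.
Leap in, step out — an appoggiatura.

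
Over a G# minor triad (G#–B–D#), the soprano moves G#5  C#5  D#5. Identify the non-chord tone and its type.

C#5 is an appoggiatura.

The harmony at that moment is G# minor triad (G#, B, D#); C#5 is not a chord tone.
It is approached by leap down from G#5 and left by step up to D#5.
Leap in, step out — an appoggiatura.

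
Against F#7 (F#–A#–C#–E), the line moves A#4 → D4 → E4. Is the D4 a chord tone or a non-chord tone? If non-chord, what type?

The harmony at that moment is F# dominant seventh chord (F#, A#, C#, E); D4 is not a chord tone.
It is approached by leap down from A#4 and left by step up to E4.
Leap in, step out — an appoggiatura.

Non-chord tone — an appoggiatura.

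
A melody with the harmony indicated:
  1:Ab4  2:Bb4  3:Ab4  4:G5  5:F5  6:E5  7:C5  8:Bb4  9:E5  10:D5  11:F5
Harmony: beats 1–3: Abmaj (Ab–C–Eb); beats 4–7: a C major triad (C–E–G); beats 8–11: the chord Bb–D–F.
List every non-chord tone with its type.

Bb4 (beat 2) — neighbor tone; F5 (beat 5) — passing tone; E5 (beat 9) — appoggiatura.

The harmony at that moment is Ab major triad (Ab, C, Eb); Bb4 is not a chord tone.
It is approached by step up from Ab4 and left by step down to Ab4.
Step away and step back to the same note — a neighbor tone (upper neighbor).
The harmony at that moment is C major triad (C, E, G); F5 is not a chord tone.
It is approached by step down from G5 and left by step down to E5.
Step in, step out in the same direction — a passing tone.
The harmony at that moment is Bb major triad (Bb, D, F); E5 is not a chord tone.
It is approached by leap up from Bb4 and left by step down to D5.
Leap in, step out — an appoggiatura.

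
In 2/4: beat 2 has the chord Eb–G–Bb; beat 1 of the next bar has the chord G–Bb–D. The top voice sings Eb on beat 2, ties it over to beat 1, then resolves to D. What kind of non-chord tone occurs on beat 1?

The harmony at that moment is G minor triad (G, Bb, D); Eb is not a chord tone.
It is held over (the same pitch as the preceding Eb) and left by step down to D.
Held over from the previous chord and resolving down by step — a suspension.

Suspension.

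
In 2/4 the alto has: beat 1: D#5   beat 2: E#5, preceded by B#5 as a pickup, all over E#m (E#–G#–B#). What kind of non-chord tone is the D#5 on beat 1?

The harmony at that moment is E# minor triad (E#, G#, B#); D#5 is not a chord tone.
It is approached by leap down from B#5 and left by step up to E#5.
Leap in, step out, metrically accented — an appoggiatura.

Appoggiatura.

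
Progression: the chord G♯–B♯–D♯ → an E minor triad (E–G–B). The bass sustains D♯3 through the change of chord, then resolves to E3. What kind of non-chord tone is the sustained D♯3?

The harmony at that moment is E minor triad (E, G, B); D♯3 is not a chord tone.
It is held over (the same pitch as the preceding D♯3) and left by step up to E3.
Held over from the previous chord and resolving up by step — a retardation.

D♯3 is a retardation.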